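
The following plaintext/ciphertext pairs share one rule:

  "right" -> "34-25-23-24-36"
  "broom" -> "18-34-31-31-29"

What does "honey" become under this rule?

24-31-30-21-41

r is letter #18 and maps to 34: an offset of 16. Letters become their 1-based position plus 16 (so a→17, b→18, …).
Applying it to honey: h=8→24, o=15→31, n=14→30, e=5→21, y=25→41.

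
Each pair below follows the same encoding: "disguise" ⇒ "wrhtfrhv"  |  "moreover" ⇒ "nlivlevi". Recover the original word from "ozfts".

Each pair mirrors across the alphabet (d↔w, i↔r, s↔h): positions sum to 25. Letters are reflected about the middle of the alphabet (position → 25−position): Atbash.
Decoding ozfts: o↔l, z↔a, f↔u, t↔g, s↔h.

laugh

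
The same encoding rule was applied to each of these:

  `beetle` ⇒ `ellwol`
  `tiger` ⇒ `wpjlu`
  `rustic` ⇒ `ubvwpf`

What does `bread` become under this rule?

eulhg

The shift depends on letter class: consonant b→e is +3, but vowel e→l is +7. Vowels shift forward by 7 and consonants shift forward by 3.
Applying it to bread: b(cons)+3=e, r(cons)+3=u, e(vowel)+7=l, a(vowel)+7=h, d(cons)+3=g.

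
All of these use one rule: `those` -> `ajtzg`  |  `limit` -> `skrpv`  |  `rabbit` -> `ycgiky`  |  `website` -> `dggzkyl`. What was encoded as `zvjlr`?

steep

Shifts by position in those: pos 0: t→a (+7), pos 1: h→j (+2), pos 2: o→t (+5), pos 3: s→z (+7), pos 4: e→g (+2) — repeating every 3. It's a Vigenère-style cipher with numeric key [7,2,5]: position i shifts by key[i mod 3].
Reversing it on zvjlr: z−7=s, v−2=t, j−5=e, l−7=e, r−2=p.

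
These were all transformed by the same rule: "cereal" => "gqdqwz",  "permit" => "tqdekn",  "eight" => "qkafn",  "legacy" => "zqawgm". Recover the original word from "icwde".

c(2)→g(6) and e(4)→q(16) fit y≡5x+22 (mod 26); the inverse of 5 mod 26 is 21. Treating letters as 0–25, the rule is x ↦ 5x + 22 (mod 26).
Reversing it on icwde: i(8)→21·(8−22)≡18=s; c(2)→21·(2−22)≡22=w; w(22)→21·(22−22)≡0=a; d(3)→21·(3−22)≡17=r; e(4)→21·(4−22)≡12=m (all mod 26).

swarm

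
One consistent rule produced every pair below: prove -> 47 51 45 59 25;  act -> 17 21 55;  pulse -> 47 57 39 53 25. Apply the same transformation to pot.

Each letter becomes 2×(its alphabet position, a=1..z=26) + 15.
For pot: p=16→47, o=15→45, t=20→55.

47 45 55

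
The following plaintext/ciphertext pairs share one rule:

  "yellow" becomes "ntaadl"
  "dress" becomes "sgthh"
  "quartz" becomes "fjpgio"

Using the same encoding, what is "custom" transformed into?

rjhidb

Compare letters: y→n is +15, e→t is +15, l→a is +15 — a constant shift. It's a constant shift of +15 (ROT15).
On custom: c+15=r, u+15=j, s+15=h, t+15=i, o+15=d, m+15=b.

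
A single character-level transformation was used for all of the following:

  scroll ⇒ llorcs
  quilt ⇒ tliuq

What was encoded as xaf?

The word is simply reversed.
Reversing it on xaf: then reverse → fax.

fax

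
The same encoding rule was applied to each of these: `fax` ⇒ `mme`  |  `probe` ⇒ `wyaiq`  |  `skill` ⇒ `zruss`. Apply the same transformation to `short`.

zoaya

The shift depends on letter class: consonant f→m is +7, but vowel a→m is +12. The rule splits by letter class: vowels +12, consonants +7.
On short: s(cons)+7=z, h(cons)+7=o, o(vowel)+12=a, r(cons)+7=y, t(cons)+7=a.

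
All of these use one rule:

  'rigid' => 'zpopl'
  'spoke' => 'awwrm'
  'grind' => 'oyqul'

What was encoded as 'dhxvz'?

vapor

Shifts by position in rigid: pos 0: r→z (+8), pos 1: i→p (+7), pos 2: g→o (+8), pos 3: i→p (+7) — repeating every 2. A repeating key of period 2 is used — shifts +8, +7 over and over.
Decoding dhxvz: d−8=v, h−7=a, x−8=p, v−7=o, z−8=r.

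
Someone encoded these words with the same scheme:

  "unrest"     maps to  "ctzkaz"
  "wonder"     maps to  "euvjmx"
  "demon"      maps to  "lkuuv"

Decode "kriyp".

Shifts by position in unrest: pos 0: u→c (+8), pos 1: n→t (+6), pos 2: r→z (+8), pos 3: e→k (+6) — repeating every 2. The shifts repeat in a cycle of length 2: positions 0,1,… shift by +8, +6, then the pattern repeats.
Reversing it on kriyp: k−8=c, r−6=l, i−8=a, y−6=s, p−8=h.

clash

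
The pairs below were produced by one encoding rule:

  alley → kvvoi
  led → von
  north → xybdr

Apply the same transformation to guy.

qei

It's a constant shift of +10 (ROT10).
On guy: g+10=q, u+10=e, y+10=i.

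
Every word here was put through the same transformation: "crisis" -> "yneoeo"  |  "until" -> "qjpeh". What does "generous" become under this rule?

This is a Caesar cipher with shift 22.
For generous: g+22=c, e+22=a, n+22=j, e+22=a, r+22=n, o+22=k, u+22=q, s+22=o.

cajankqo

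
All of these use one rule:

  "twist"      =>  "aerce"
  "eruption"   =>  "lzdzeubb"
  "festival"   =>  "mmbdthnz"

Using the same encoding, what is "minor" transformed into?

tqwyc

In twist: t→a is +7, w→e is +8, i→r is +9, s→c is +10 — the shift increases by 1 each position. Letter i (0-indexed) is shifted by i+7, so successive shifts are 7, 8, 9, ….
For minor: m+7=t, i+8=q, n+9=w, o+10=y, r+11=c.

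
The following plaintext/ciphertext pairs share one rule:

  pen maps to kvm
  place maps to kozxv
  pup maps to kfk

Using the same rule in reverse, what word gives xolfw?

cloud

Each pair mirrors across the alphabet (p↔k, e↔v, n↔m): positions sum to 25. Letters are reflected about the middle of the alphabet (position → 25−position): Atbash.
Decoding xolfw: x↔c, o↔l, l↔o, f↔u, w↔d.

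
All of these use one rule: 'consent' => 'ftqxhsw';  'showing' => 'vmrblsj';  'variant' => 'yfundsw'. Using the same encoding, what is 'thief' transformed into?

Shifts by position in consent: pos 0: c→f (+3), pos 1: o→t (+5), pos 2: n→q (+3), pos 3: s→x (+5) — repeating every 2. A repeating key of period 2 is used — shifts +3, +5 over and over.
For thief: t+3=w, h+5=m, i+3=l, e+5=j, f+3=i.

wmlji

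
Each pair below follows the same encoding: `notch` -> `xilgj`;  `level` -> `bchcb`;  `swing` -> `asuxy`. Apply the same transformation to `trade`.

n(13)→x(23) and o(14)→i(8) fit y≡11x+10 (mod 26); the inverse of 11 mod 26 is 19. Treating letters as 0–25, the rule is x ↦ 11x + 10 (mod 26).
On trade: t(19)→11·19+10≡11=l; r(17)→11·17+10≡15=p; a(0)→11·0+10≡10=k; d(3)→11·3+10≡17=r; e(4)→11·4+10≡2=c (all mod 26).

lpkrc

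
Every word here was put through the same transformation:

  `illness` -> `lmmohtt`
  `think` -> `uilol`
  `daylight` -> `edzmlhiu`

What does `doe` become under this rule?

erh

The shift depends on letter class: consonant l→m is +1, but vowel i→l is +3. The rule splits by letter class: vowels +3, consonants +1.
On doe: d(cons)+1=e, o(vowel)+3=r, e(vowel)+3=h.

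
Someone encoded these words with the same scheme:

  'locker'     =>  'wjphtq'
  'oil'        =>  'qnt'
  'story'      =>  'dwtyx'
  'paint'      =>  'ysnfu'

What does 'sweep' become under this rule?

ujjbx

Two steps: reverse the string, then apply a Caesar shift of +5.
Applying it to sweep: reverse → peews; then shift: p+5=u, e+5=j, e+5=j, w+5=b, s+5=x.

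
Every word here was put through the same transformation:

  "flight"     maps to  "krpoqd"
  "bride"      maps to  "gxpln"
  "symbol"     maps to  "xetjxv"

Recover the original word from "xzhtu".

In flight: f→k is +5, l→r is +6, i→p is +7, g→o is +8 — the shift increases by 1 each position. Letter i (0-indexed) is shifted by i+5, so successive shifts are 5, 6, 7, ….
Decoding xzhtu: x−5=s, z−6=t, h−7=a, t−8=l, u−9=l.

stall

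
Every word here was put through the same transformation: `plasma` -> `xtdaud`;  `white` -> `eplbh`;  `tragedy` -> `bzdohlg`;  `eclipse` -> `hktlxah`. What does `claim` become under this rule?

The shift depends on letter class: consonant p→x is +8, but vowel a→d is +3. The rule splits by letter class: vowels +3, consonants +8.
Applying it to claim: c(cons)+8=k, l(cons)+8=t, a(vowel)+3=d, i(vowel)+3=l, m(cons)+8=u.

ktdlu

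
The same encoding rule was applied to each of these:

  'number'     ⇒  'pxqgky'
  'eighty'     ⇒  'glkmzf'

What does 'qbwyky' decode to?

Each letter shifts forward by (position + 2), i.e. 2, 3, 4, … — the shift grows by one for each successive letter.
Decoding qbwyky: q−2=o, b−3=y, w−4=s, y−5=t, k−6=e, y−7=r.

oyster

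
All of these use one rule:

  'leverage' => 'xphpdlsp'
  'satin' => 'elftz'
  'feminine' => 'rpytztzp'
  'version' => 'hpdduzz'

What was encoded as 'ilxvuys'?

walking

Shifts by position in leverage: pos 0: l→x (+12), pos 1: e→p (+11), pos 2: v→h (+12), pos 3: e→p (+11) — repeating every 2. The shifts repeat in a cycle of length 2: positions 0,1,… shift by +12, +11, then the pattern repeats.
Decoding ilxvuys: i−12=w, l−11=a, x−12=l, v−11=k, u−12=i, y−11=n, s−12=g.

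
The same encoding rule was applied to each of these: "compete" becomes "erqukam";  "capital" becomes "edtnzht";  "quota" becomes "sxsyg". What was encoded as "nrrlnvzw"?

longhorn

Letter i (0-indexed) is shifted by i+2, so successive shifts are 2, 3, 4, ….
Decoding nrrlnvzw: n−2=l, r−3=o, r−4=n, l−5=g, n−6=h, v−7=o, z−8=r, w−9=n.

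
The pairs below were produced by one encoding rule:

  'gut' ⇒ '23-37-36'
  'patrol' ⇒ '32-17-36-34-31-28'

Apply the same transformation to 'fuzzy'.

22-37-42-42-41

Each letter is replaced by its alphabet position (a=1..z=26) + 16.
Applying it to fuzzy: f=6→22, u=21→37, z=26→42, z=26→42, y=25→41.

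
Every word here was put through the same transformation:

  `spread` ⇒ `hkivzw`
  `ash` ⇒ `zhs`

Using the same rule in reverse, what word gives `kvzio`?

Each pair mirrors across the alphabet (s↔h, p↔k, r↔i): positions sum to 25. Each letter is replaced by its mirror in the alphabet: a↔z, b↔y, c↔x, and so on (the Atbash cipher).
Decoding kvzio: k↔p, v↔e, z↔a, i↔r, o↔l.

pearl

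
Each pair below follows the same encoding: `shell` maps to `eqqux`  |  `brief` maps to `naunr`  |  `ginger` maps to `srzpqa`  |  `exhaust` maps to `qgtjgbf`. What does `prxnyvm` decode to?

dilemma

Shifts by position in shell: pos 0: s→e (+12), pos 1: h→q (+9), pos 2: e→q (+12), pos 3: l→u (+9) — repeating every 2. The shifts repeat in a cycle of length 2: positions 0,1,… shift by +12, +9, then the pattern repeats.
Reversing it on prxnyvm: p−12=d, r−9=i, x−12=l, n−9=e, y−12=m, v−9=m, m−12=a.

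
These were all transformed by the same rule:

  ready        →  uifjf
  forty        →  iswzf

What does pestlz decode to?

manner

In ready: r→u is +3, e→i is +4, a→f is +5, d→j is +6 — the shift increases by 1 each position. Each letter shifts forward by (position + 3), i.e. 3, 4, 5, … — the shift grows by one for each successive letter.
Decoding pestlz: p−3=m, e−4=a, s−5=n, t−6=n, l−7=e, z−8=r.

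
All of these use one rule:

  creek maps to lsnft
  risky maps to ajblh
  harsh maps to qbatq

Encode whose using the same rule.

Shifts by position in creek: pos 0: c→l (+9), pos 1: r→s (+1), pos 2: e→n (+9), pos 3: e→f (+1) — repeating every 2. It's a Vigenère-style cipher with numeric key [9,1]: position i shifts by key[i mod 2].
Applying it to whose: w+9=f, h+1=i, o+9=x, s+1=t, e+9=n.

fixtn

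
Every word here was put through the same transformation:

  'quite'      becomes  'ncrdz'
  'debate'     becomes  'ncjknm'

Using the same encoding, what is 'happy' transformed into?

hyyjq

Read the word backwards and shift each letter +9.
Applying it to happy: reverse → yppah; then shift: y+9=h, p+9=y, p+9=y, a+9=j, h+9=q.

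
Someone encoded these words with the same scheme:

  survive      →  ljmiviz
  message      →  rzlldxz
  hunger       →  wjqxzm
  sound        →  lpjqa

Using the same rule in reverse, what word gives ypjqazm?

s(18)→l(11) and u(20)→j(9) fit y≡25x+3 (mod 26); the inverse of 25 mod 26 is 25. This is an affine cipher: with a=0,…,z=25, each position x becomes (25x+3) mod 26.
Reversing it on ypjqazm: y(24)→25·(24−3)≡5=f; p(15)→25·(15−3)≡14=o; j(9)→25·(9−3)≡20=u; q(16)→25·(16−3)≡13=n; a(0)→25·(0−3)≡3=d; z(25)→25·(25−3)≡4=e; m(12)→25·(12−3)≡17=r (all mod 26).

founder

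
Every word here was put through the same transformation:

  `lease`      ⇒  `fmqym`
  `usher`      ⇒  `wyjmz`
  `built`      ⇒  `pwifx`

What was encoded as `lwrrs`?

l(11)→f(5) and e(4)→m(12) fit y≡25x+16 (mod 26); the inverse of 25 mod 26 is 25. This is an affine cipher: with a=0,…,z=25, each position x becomes (25x+16) mod 26.
Decoding lwrrs: l(11)→25·(11−16)≡5=f; w(22)→25·(22−16)≡20=u; r(17)→25·(17−16)≡25=z; r(17)→25·(17−16)≡25=z; s(18)→25·(18−16)≡24=y (all mod 26).

fuzzy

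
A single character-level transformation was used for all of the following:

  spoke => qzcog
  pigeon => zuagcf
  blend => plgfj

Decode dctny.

Treating letters as 0–25, the rule is x ↦ 23x + 18 (mod 26).
Undoing it on dctny: d(3)→17·(3−18)≡5=f; c(2)→17·(2−18)≡14=o; t(19)→17·(19−18)≡17=r; n(13)→17·(13−18)≡19=t; y(24)→17·(24−18)≡24=y (all mod 26).

forty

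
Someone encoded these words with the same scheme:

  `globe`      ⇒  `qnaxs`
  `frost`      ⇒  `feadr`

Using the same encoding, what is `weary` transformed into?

kdmqi

The output letters match the input read backwards, each shifted +12: globe reversed is ebolg. The word is reversed, then every letter is shifted forward by 12.
Applying it to weary: reverse → yraew; then shift: y+12=k, r+12=d, a+12=m, e+12=q, w+12=i.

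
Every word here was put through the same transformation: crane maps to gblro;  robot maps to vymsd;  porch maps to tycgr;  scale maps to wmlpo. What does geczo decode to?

curve

Shifts by position in crane: pos 0: c→g (+4), pos 1: r→b (+10), pos 2: a→l (+11), pos 3: n→r (+4), pos 4: e→o (+10) — repeating every 3. It's a Vigenère-style cipher with numeric key [4,10,11]: position i shifts by key[i mod 3].
Reversing it on geczo: g−4=c, e−10=u, c−11=r, z−4=v, o−10=e.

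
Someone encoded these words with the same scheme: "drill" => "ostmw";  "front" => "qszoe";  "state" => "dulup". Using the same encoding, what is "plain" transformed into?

amljy

Shifts by position in drill: pos 0: d→o (+11), pos 1: r→s (+1), pos 2: i→t (+11), pos 3: l→m (+1) — repeating every 2. It's a Vigenère-style cipher with numeric key [11,1]: position i shifts by key[i mod 2].
Applying it to plain: p+11=a, l+1=m, a+11=l, i+1=j, n+11=y.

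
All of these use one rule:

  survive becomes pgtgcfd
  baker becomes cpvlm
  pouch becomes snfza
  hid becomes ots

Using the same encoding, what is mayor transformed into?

czjlx

The output letters match the input read backwards, each shifted +11: survive reversed is evivrus. The word is reversed, then every letter is shifted forward by 11.
On mayor: reverse → royam; then shift: r+11=c, o+11=z, y+11=j, a+11=l, m+11=x.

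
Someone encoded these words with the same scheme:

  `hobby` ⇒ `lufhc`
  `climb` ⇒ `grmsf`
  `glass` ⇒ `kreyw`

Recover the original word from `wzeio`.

Shifts by position in hobby: pos 0: h→l (+4), pos 1: o→u (+6), pos 2: b→f (+4), pos 3: b→h (+6) — repeating every 2. The shifts repeat in a cycle of length 2: positions 0,1,… shift by +4, +6, then the pattern repeats.
Undoing it on wzeio: w−4=s, z−6=t, e−4=a, i−6=c, o−4=k.

stack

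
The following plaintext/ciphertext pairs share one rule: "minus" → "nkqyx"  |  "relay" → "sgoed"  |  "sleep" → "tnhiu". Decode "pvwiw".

In minus: m→n is +1, i→k is +2, n→q is +3, u→y is +4 — the shift increases by 1 each position. Letter i (0-indexed) is shifted by i+1, so successive shifts are 1, 2, 3, ….
Reversing it on pvwiw: p−1=o, v−2=t, w−3=t, i−4=e, w−5=r.

otter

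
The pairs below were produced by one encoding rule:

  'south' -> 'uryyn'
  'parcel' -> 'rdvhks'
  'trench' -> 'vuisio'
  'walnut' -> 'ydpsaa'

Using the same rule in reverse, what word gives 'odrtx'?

In south: s→u is +2, o→r is +3, u→y is +4, t→y is +5 — the shift increases by 1 each position. The shift increases by 1 at each position, starting from +2: 2, 3, 4, ….
Decoding odrtx: o−2=m, d−3=a, r−4=n, t−5=o, x−6=r.

manor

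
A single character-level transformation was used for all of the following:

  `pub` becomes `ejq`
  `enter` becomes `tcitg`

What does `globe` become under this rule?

Every letter moves 15 places later in the alphabet, wrapping around z→a.
For globe: g+15=v, l+15=a, o+15=d, b+15=q, e+15=t.

vadqt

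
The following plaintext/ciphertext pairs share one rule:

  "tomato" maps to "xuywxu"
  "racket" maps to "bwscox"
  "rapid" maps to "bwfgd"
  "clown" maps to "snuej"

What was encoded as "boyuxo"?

t(19)→x(23) and o(14)→u(20) fit y≡11x+22 (mod 26); the inverse of 11 mod 26 is 19. Each letter's alphabet position (a=0..z=25) is mapped through 11·x+22 mod 26 — an affine cipher.
Reversing it on boyuxo: b(1)→19·(1−22)≡17=r; o(14)→19·(14−22)≡4=e; y(24)→19·(24−22)≡12=m; u(20)→19·(20−22)≡14=o; x(23)→19·(23−22)≡19=t; o(14)→19·(14−22)≡4=e (all mod 26).

remote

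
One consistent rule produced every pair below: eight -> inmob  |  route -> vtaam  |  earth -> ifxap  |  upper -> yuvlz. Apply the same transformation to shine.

wmoum

In eight: e→i is +4, i→n is +5, g→m is +6, h→o is +7 — the shift increases by 1 each position. Each letter shifts forward by (position + 4), i.e. 4, 5, 6, … — the shift grows by one for each successive letter.
For shine: s+4=w, h+5=m, i+6=o, n+7=u, e+8=m.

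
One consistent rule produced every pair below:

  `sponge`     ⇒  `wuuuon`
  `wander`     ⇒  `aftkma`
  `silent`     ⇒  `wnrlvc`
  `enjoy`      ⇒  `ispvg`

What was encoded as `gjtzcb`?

In sponge: s→w is +4, p→u is +5, o→u is +6, n→u is +7 — the shift increases by 1 each position. Each letter shifts forward by (position + 4), i.e. 4, 5, 6, … — the shift grows by one for each successive letter.
Reversing it on gjtzcb: g−4=c, j−5=e, t−6=n, z−7=s, c−8=u, b−9=s.

census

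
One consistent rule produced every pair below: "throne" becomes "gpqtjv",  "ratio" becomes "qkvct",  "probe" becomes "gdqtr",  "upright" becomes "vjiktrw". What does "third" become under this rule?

ftkjv

Read the word backwards and shift each letter +2.
Applying it to third: reverse → driht; then shift: d+2=f, r+2=t, i+2=k, h+2=j, t+2=v.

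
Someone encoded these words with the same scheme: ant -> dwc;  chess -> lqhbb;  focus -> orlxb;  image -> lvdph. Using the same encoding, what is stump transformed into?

bcxvy

The shift depends on letter class: consonant n→w is +9, but vowel a→d is +3. Vowels shift forward by 3 and consonants shift forward by 9.
Applying it to stump: s(cons)+9=b, t(cons)+9=c, u(vowel)+3=x, m(cons)+9=v, p(cons)+9=y.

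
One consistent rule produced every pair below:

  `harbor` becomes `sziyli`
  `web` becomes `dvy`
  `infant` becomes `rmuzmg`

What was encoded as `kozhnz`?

Each letter is replaced by its mirror in the alphabet: a↔z, b↔y, c↔x, and so on (the Atbash cipher).
Decoding kozhnz: k↔p, o↔l, z↔a, h↔s, n↔m, z↔a.

plasma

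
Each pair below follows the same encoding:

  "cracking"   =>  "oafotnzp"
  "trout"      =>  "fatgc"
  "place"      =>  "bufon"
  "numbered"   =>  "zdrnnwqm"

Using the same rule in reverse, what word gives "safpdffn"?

graduate

Shifts by position in cracking: pos 0: c→o (+12), pos 1: r→a (+9), pos 2: a→f (+5), pos 3: c→o (+12), pos 4: k→t (+9), pos 5: i→n (+5) — repeating every 3. The shifts repeat in a cycle of length 3: positions 0,1,… shift by +12, +9, +5, then the pattern repeats.
Reversing it on safpdffn: s−12=g, a−9=r, f−5=a, p−12=d, d−9=u, f−5=a, f−12=t, n−9=e.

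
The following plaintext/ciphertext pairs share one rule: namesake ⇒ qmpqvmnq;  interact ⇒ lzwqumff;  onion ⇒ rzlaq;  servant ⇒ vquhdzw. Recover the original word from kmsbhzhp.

It's a Vigenère-style cipher with numeric key [3,12]: position i shifts by key[i mod 2].
Decoding kmsbhzhp: k−3=h, m−12=a, s−3=p, b−12=p, h−3=e, z−12=n, h−3=e, p−12=d.

happened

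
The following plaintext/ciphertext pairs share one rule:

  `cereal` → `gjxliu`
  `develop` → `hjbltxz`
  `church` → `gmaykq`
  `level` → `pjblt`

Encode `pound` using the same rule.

In cereal: c→g is +4, e→j is +5, r→x is +6, e→l is +7 — the shift increases by 1 each position. Letter i (0-indexed) is shifted by i+4, so successive shifts are 4, 5, 6, ….
For pound: p+4=t, o+5=t, u+6=a, n+7=u, d+8=l.

ttaul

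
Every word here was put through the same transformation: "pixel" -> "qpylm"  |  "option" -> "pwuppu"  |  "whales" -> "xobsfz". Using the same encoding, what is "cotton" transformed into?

Shifts by position in pixel: pos 0: p→q (+1), pos 1: i→p (+7), pos 2: x→y (+1), pos 3: e→l (+7) — repeating every 2. A repeating key of period 2 is used — shifts +1, +7 over and over.
On cotton: c+1=d, o+7=v, t+1=u, t+7=a, o+1=p, n+7=u.

dvuapu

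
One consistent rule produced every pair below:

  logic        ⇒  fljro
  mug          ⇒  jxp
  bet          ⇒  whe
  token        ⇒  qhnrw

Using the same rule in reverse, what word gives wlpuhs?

Two steps: reverse the string, then apply a Caesar shift of +3.
Reversing it on wlpuhs: shift back: w−3=t, l−3=i, p−3=m, u−3=r, h−3=e, s−3=p → timrep; then reverse → permit.

permit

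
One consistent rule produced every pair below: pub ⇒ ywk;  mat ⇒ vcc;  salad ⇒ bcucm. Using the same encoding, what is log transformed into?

uqp

The shift depends on letter class: consonant p→y is +9, but vowel u→w is +2. Vowels shift forward by 2 and consonants shift forward by 9.
Applying it to log: l(cons)+9=u, o(vowel)+2=q, g(cons)+9=p.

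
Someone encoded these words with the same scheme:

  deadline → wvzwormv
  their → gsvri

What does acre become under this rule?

zxiv

Letters are reflected about the middle of the alphabet (position → 25−position): Atbash.
On acre: a↔z, c↔x, r↔i, e↔v.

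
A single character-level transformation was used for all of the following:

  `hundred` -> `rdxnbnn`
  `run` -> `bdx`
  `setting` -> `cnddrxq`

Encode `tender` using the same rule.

The shift depends on letter class: consonant h→r is +10, but vowel u→d is +9. The rule splits by letter class: vowels +9, consonants +10.
For tender: t(cons)+10=d, e(vowel)+9=n, n(cons)+10=x, d(cons)+10=n, e(vowel)+9=n, r(cons)+10=b.

dnxnnb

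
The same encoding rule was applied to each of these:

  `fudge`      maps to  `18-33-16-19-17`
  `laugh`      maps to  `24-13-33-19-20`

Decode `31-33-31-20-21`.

f is letter #6 and maps to 18: an offset of 12. Letters become their 1-based position plus 12 (so a→13, b→14, …).
Decoding 31-33-31-20-21: 31→(31−12)÷1=19=s, 33→(33−12)÷1=21=u, 31→(31−12)÷1=19=s, 20→(20−12)÷1=8=h, 21→(21−12)÷1=9=i.

sushi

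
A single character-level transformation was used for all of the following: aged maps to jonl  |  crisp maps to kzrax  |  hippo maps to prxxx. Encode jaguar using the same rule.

rjodjz

The shift depends on letter class: consonant g→o is +8, but vowel a→j is +9. The rule splits by letter class: vowels +9, consonants +8.
For jaguar: j(cons)+8=r, a(vowel)+9=j, g(cons)+8=o, u(vowel)+9=d, a(vowel)+9=j, r(cons)+8=z.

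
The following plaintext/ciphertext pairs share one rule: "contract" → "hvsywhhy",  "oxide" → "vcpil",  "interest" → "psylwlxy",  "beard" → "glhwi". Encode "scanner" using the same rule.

xhhsslw

Vowels shift forward by 7 and consonants shift forward by 5.
Applying it to scanner: s(cons)+5=x, c(cons)+5=h, a(vowel)+7=h, n(cons)+5=s, n(cons)+5=s, e(vowel)+7=l, r(cons)+5=w.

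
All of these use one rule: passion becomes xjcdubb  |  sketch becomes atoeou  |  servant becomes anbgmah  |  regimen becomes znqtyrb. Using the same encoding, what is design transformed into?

The shift increases by 1 at each position, starting from +8: 8, 9, 10, ….
For design: d+8=l, e+9=n, s+10=c, i+11=t, g+12=s, n+13=a.

lnctsa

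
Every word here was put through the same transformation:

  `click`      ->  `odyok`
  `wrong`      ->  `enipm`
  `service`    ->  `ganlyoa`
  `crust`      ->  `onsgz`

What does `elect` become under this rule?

adaoz

c(2)→o(14) and l(11)→d(3) fit y≡19x+2 (mod 26); the inverse of 19 mod 26 is 11. This is an affine cipher: with a=0,…,z=25, each position x becomes (19x+2) mod 26.
For elect: e(4)→19·4+2≡0=a; l(11)→19·11+2≡3=d; e(4)→19·4+2≡0=a; c(2)→19·2+2≡14=o; t(19)→19·19+2≡25=z (all mod 26).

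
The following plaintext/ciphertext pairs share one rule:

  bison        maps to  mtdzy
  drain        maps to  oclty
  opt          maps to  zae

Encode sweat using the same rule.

dhple

Compare letters: b→m is +11, i→t is +11, s→d is +11 — a constant shift. It's a constant shift of +11 (ROT11).
On sweat: s+11=d, w+11=h, e+11=p, a+11=l, t+11=e.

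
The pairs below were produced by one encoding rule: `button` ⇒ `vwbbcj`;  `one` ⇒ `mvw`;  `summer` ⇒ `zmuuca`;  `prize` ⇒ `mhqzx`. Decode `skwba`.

Read the word backwards and shift each letter +8.
Undoing it on skwba: shift back: s−8=k, k−8=c, w−8=o, b−8=t, a−8=s → kcots; then reverse → stock.

stock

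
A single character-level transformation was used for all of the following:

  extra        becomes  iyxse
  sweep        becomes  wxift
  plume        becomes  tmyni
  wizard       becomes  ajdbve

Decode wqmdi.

spice

Shifts by position in extra: pos 0: e→i (+4), pos 1: x→y (+1), pos 2: t→x (+4), pos 3: r→s (+1) — repeating every 2. A repeating key of period 2 is used — shifts +4, +1 over and over.
Undoing it on wqmdi: w−4=s, q−1=p, m−4=i, d−1=c, i−4=e.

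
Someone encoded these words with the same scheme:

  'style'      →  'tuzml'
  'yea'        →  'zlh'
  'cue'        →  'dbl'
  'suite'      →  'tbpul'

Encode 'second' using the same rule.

tldvoe

Two shifts are in play — +7 for a/e/i/o/u, +1 for every other letter.
On second: s(cons)+1=t, e(vowel)+7=l, c(cons)+1=d, o(vowel)+7=v, n(cons)+1=o, d(cons)+1=e.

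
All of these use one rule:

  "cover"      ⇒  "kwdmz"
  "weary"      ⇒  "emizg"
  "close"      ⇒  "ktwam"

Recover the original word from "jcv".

Compare letters: c→k is +8, o→w is +8, v→d is +8 — a constant shift. It's a constant shift of +8 (ROT8).
Reversing it on jcv: j−8=b, c−8=u, v−8=n.

bun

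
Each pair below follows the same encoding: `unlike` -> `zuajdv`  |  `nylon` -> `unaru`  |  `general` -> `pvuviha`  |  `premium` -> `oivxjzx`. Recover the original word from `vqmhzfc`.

u(20)→z(25) and n(13)→u(20) fit y≡23x+7 (mod 26); the inverse of 23 mod 26 is 17. This is an affine cipher: with a=0,…,z=25, each position x becomes (23x+7) mod 26.
Decoding vqmhzfc: v(21)→17·(21−7)≡4=e; q(16)→17·(16−7)≡23=x; m(12)→17·(12−7)≡7=h; h(7)→17·(7−7)≡0=a; z(25)→17·(25−7)≡20=u; f(5)→17·(5−7)≡18=s; c(2)→17·(2−7)≡19=t (all mod 26).

exhaust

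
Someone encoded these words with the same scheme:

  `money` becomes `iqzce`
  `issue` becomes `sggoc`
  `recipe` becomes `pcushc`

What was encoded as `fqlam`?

vodka

m(12)→i(8) and o(14)→q(16) fit y≡17x+12 (mod 26); the inverse of 17 mod 26 is 23. Each letter's alphabet position (a=0..z=25) is mapped through 17·x+12 mod 26 — an affine cipher.
Reversing it on fqlam: f(5)→23·(5−12)≡21=v; q(16)→23·(16−12)≡14=o; l(11)→23·(11−12)≡3=d; a(0)→23·(0−12)≡10=k; m(12)→23·(12−12)≡0=a (all mod 26).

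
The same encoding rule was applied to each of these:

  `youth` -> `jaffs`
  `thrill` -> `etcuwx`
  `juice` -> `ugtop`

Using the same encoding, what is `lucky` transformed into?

wgnwj

Shifts by position in youth: pos 0: y→j (+11), pos 1: o→a (+12), pos 2: u→f (+11), pos 3: t→f (+12) — repeating every 2. It's a Vigenère-style cipher with numeric key [11,12]: position i shifts by key[i mod 2].
For lucky: l+11=w, u+12=g, c+11=n, k+12=w, y+11=j.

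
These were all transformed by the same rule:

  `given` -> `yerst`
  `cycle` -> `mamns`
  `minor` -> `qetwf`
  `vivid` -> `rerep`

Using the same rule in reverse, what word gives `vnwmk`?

flock

g(6)→y(24) and i(8)→e(4) fit y≡3x+6 (mod 26); the inverse of 3 mod 26 is 9. Each letter's alphabet position (a=0..z=25) is mapped through 3·x+6 mod 26 — an affine cipher.
Decoding vnwmk: v(21)→9·(21−6)≡5=f; n(13)→9·(13−6)≡11=l; w(22)→9·(22−6)≡14=o; m(12)→9·(12−6)≡2=c; k(10)→9·(10−6)≡10=k (all mod 26).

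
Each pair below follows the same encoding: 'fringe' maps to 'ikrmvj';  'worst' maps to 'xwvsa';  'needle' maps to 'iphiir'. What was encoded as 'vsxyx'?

The output letters match the input read backwards, each shifted +4: fringe reversed is egnirf. The word is reversed, then every letter is shifted forward by 4.
Reversing it on vsxyx: shift back: v−4=r, s−4=o, x−4=t, y−4=u, x−4=t → rotut; then reverse → tutor.

tutor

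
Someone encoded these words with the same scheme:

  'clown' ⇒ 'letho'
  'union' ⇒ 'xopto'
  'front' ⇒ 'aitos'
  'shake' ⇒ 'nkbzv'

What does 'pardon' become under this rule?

ybiqto

c(2)→l(11) and l(11)→e(4) fit y≡5x+1 (mod 26); the inverse of 5 mod 26 is 21. This is an affine cipher: with a=0,…,z=25, each position x becomes (5x+1) mod 26.
On pardon: p(15)→5·15+1≡24=y; a(0)→5·0+1≡1=b; r(17)→5·17+1≡8=i; d(3)→5·3+1≡16=q; o(14)→5·14+1≡19=t; n(13)→5·13+1≡14=o (all mod 26).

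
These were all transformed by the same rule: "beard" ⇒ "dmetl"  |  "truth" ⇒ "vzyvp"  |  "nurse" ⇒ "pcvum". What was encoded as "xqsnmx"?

Shifts by position in beard: pos 0: b→d (+2), pos 1: e→m (+8), pos 2: a→e (+4), pos 3: r→t (+2), pos 4: d→l (+8) — repeating every 3. It's a Vigenère-style cipher with numeric key [2,8,4]: position i shifts by key[i mod 3].
Decoding xqsnmx: x−2=v, q−8=i, s−4=o, n−2=l, m−8=e, x−4=t.

violet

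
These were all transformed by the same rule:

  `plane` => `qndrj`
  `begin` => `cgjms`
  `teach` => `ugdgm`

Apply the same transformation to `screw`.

teuib

In plane: p→q is +1, l→n is +2, a→d is +3, n→r is +4 — the shift increases by 1 each position. Each letter shifts forward by (position + 1), i.e. 1, 2, 3, … — the shift grows by one for each successive letter.
Applying it to screw: s+1=t, c+2=e, r+3=u, e+4=i, w+5=b.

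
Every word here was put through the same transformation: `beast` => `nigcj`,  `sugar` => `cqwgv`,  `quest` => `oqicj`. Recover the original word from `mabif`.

b(1)→n(13) and e(4)→i(8) fit y≡7x+6 (mod 26); the inverse of 7 mod 26 is 15. This is an affine cipher: with a=0,…,z=25, each position x becomes (7x+6) mod 26.
Decoding mabif: m(12)→15·(12−6)≡12=m; a(0)→15·(0−6)≡14=o; b(1)→15·(1−6)≡3=d; i(8)→15·(8−6)≡4=e; f(5)→15·(5−6)≡11=l (all mod 26).

model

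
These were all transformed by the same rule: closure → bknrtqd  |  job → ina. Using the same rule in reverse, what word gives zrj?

ask

Compare letters: c→b is +25, l→k is +25, o→n is +25 — a constant shift. Every letter moves 25 places later in the alphabet, wrapping around z→a.
Decoding zrj: z−25=a, r−25=s, j−25=k.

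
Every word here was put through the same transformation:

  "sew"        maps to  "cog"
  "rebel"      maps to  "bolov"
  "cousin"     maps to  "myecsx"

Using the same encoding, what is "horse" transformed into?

rybco

It's a constant shift of +10 (ROT10).
On horse: h+10=r, o+10=y, r+10=b, s+10=c, e+10=o.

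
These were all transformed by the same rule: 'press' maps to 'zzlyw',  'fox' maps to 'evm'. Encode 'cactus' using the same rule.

zbajhj

The output letters match the input read backwards, each shifted +7: press reversed is sserp. The word is reversed, then every letter is shifted forward by 7.
For cactus: reverse → sutcac; then shift: s+7=z, u+7=b, t+7=a, c+7=j, a+7=h, c+7=j.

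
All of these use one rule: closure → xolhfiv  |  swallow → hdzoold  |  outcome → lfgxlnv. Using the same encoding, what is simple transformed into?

This is the alphabet-reversal cipher (Atbash): a becomes z, b becomes y, etc.
For simple: s↔h, i↔r, m↔n, p↔k, l↔o, e↔v.

hrnkov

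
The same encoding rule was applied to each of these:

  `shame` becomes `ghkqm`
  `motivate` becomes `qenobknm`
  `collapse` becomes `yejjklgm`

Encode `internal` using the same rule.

This is an affine cipher: with a=0,…,z=25, each position x becomes (7x+10) mod 26.
On internal: i(8)→7·8+10≡14=o; n(13)→7·13+10≡23=x; t(19)→7·19+10≡13=n; e(4)→7·4+10≡12=m; r(17)→7·17+10≡25=z; n(13)→7·13+10≡23=x; a(0)→7·0+10≡10=k; l(11)→7·11+10≡9=j (all mod 26).

oxnmzxkj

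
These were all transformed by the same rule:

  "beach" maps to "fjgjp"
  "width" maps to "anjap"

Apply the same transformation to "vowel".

In beach: b→f is +4, e→j is +5, a→g is +6, c→j is +7 — the shift increases by 1 each position. Letter i (0-indexed) is shifted by i+4, so successive shifts are 4, 5, 6, ….
Applying it to vowel: v+4=z, o+5=t, w+6=c, e+7=l, l+8=t.

ztclt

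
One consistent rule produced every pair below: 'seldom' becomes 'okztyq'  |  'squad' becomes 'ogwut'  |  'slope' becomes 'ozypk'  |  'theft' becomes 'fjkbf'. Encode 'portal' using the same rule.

pyxfuz

Each letter's alphabet position (a=0..z=25) is mapped through 17·x+20 mod 26 — an affine cipher.
For portal: p(15)→17·15+20≡15=p; o(14)→17·14+20≡24=y; r(17)→17·17+20≡23=x; t(19)→17·19+20≡5=f; a(0)→17·0+20≡20=u; l(11)→17·11+20≡25=z (all mod 26).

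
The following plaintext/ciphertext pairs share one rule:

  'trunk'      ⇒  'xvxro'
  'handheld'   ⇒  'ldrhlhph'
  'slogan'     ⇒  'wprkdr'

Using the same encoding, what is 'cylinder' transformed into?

The shift depends on letter class: consonant t→x is +4, but vowel u→x is +3. The rule splits by letter class: vowels +3, consonants +4.
Applying it to cylinder: c(cons)+4=g, y(cons)+4=c, l(cons)+4=p, i(vowel)+3=l, n(cons)+4=r, d(cons)+4=h, e(vowel)+3=h, r(cons)+4=v.

gcplrhhv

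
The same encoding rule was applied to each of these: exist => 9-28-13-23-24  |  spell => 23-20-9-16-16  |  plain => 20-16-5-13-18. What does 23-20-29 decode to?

Letters become their 1-based position plus 4 (so a→5, b→6, …).
Undoing it on 23-20-29: 23→(23−4)÷1=19=s, 20→(20−4)÷1=16=p, 29→(29−4)÷1=25=y.

spy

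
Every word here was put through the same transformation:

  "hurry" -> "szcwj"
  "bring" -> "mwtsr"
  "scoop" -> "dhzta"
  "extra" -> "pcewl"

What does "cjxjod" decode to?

remedy

Shifts by position in hurry: pos 0: h→s (+11), pos 1: u→z (+5), pos 2: r→c (+11), pos 3: r→w (+5) — repeating every 2. The shifts repeat in a cycle of length 2: positions 0,1,… shift by +11, +5, then the pattern repeats.
Decoding cjxjod: c−11=r, j−5=e, x−11=m, j−5=e, o−11=d, d−5=y.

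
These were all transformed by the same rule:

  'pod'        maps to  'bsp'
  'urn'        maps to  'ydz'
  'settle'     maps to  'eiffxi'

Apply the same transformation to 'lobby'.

xsnnk

The shift depends on letter class: consonant p→b is +12, but vowel o→s is +4. Vowels shift forward by 4 and consonants shift forward by 12.
For lobby: l(cons)+12=x, o(vowel)+4=s, b(cons)+12=n, b(cons)+12=n, y(cons)+12=k.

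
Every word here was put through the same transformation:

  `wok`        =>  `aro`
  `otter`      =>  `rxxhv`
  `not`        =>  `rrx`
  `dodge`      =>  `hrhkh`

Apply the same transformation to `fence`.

jhrgh

The shift depends on letter class: consonant w→a is +4, but vowel o→r is +3. Vowels shift forward by 3 and consonants shift forward by 4.
On fence: f(cons)+4=j, e(vowel)+3=h, n(cons)+4=r, c(cons)+4=g, e(vowel)+3=h.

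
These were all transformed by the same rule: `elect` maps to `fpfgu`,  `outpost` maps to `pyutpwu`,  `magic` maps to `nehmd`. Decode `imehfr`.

Shifts by position in elect: pos 0: e→f (+1), pos 1: l→p (+4), pos 2: e→f (+1), pos 3: c→g (+4) — repeating every 2. The shifts repeat in a cycle of length 2: positions 0,1,… shift by +1, +4, then the pattern repeats.
Decoding imehfr: i−1=h, m−4=i, e−1=d, h−4=d, f−1=e, r−4=n.

hidden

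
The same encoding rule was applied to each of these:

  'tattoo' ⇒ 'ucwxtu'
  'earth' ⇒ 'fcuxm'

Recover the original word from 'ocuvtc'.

In tattoo: t→u is +1, a→c is +2, t→w is +3, t→x is +4 — the shift increases by 1 each position. Letter i (0-indexed) is shifted by i+1, so successive shifts are 1, 2, 3, ….
Decoding ocuvtc: o−1=n, c−2=a, u−3=r, v−4=r, t−5=o, c−6=w.

narrow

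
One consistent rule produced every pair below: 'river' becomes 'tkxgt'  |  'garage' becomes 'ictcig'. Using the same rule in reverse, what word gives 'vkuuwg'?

tissue

This is a Caesar cipher with shift 2.
Undoing it on vkuuwg: v−2=t, k−2=i, u−2=s, u−2=s, w−2=u, g−2=e.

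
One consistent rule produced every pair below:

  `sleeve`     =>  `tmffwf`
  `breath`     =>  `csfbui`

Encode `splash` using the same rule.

Compare letters: s→t is +1, l→m is +1, e→f is +1 — a constant shift. It's a constant shift of +1 (ROT1).
For splash: s+1=t, p+1=q, l+1=m, a+1=b, s+1=t, h+1=i.

tqmbti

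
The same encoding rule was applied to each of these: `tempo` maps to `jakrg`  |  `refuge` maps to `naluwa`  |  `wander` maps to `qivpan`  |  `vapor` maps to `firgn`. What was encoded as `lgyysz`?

fossil

t(19)→j(9) and e(4)→a(0) fit y≡11x+8 (mod 26); the inverse of 11 mod 26 is 19. This is an affine cipher: with a=0,…,z=25, each position x becomes (11x+8) mod 26.
Decoding lgyysz: l(11)→19·(11−8)≡5=f; g(6)→19·(6−8)≡14=o; y(24)→19·(24−8)≡18=s; y(24)→19·(24−8)≡18=s; s(18)→19·(18−8)≡8=i; z(25)→19·(25−8)≡11=l (all mod 26).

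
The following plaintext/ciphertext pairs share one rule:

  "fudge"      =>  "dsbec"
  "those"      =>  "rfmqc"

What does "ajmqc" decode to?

Compare letters: f→d is +24, u→s is +24, d→b is +24 — a constant shift. It's a constant shift of +24 (ROT24).
Decoding ajmqc: a−24=c, j−24=l, m−24=o, q−24=s, c−24=e.

close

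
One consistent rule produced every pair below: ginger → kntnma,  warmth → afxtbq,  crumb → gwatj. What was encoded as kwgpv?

In ginger: g→k is +4, i→n is +5, n→t is +6, g→n is +7 — the shift increases by 1 each position. Each letter shifts forward by (position + 4), i.e. 4, 5, 6, … — the shift grows by one for each successive letter.
Decoding kwgpv: k−4=g, w−5=r, g−6=a, p−7=i, v−8=n.

grain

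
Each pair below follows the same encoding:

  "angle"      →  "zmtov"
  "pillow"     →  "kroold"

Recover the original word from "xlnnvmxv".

commence

Each pair mirrors across the alphabet (a↔z, n↔m, g↔t): positions sum to 25. Letters are reflected about the middle of the alphabet (position → 25−position): Atbash.
Undoing it on xlnnvmxv: x↔c, l↔o, n↔m, n↔m, v↔e, m↔n, x↔c, v↔e.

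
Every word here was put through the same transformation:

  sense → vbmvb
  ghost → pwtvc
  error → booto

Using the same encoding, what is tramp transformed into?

cozfa

Treating letters as 0–25, the rule is x ↦ 7x + 25 (mod 26).
For tramp: t(19)→7·19+25≡2=c; r(17)→7·17+25≡14=o; a(0)→7·0+25≡25=z; m(12)→7·12+25≡5=f; p(15)→7·15+25≡0=a (all mod 26).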